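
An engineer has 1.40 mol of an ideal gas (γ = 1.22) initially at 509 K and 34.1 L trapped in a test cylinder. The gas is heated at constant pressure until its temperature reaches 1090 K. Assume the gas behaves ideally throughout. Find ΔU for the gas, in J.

P₁ = nRT₁/V₁ = 1.40×8.314×509/34.1 = 174 kPa.
Isobaric: P stays 174 kPa; V/T = const ⇒ T₂ = 1090 K, V₂ = 73.0 L.
For an ideal gas ΔU = nCvΔT with Cv = R/(γ−1) = 37.8 J/(mol·K).
ΔU = 1.40×37.8×(1090−509) = 30700 J.

30700 J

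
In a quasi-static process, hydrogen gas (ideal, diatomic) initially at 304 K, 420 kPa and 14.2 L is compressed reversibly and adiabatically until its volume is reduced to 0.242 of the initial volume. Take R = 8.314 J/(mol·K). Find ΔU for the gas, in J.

n = P₁V₁/(RT₁) = 420×14.2/(8.314×304) = 2.36 mol.
Adiabatic: TV^(γ−1) = const ⇒ T₂ = 304×(4.13)^0.400 = 536 K; PV^γ = const ⇒ P₂ = 3060 kPa.
For an ideal gas ΔU = nCvΔT with Cv = (5/2)R = 20.8 J/(mol·K).
ΔU = 2.36×20.8×(536−304) = 11400 J.

11400 J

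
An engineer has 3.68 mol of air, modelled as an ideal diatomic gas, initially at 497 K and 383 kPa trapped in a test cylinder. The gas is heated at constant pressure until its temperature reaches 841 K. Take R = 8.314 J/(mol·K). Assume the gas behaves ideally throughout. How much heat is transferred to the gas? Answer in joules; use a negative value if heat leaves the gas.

36800 J

V₁ = nRT₁/P₁ = 3.68×8.314×497/383 = 39.7 L.
Isobaric: P stays 383 kPa; V/T = const ⇒ T₂ = 841 K, V₂ = 67.2 L.
W = PΔV = 383×(67.2−39.7) kPa·L = 10500 J.
ΔU = nCvΔT = 3.68×20.8×(841−497) = 26300 J.
Q = ΔU + W = nCpΔT = 36800 J.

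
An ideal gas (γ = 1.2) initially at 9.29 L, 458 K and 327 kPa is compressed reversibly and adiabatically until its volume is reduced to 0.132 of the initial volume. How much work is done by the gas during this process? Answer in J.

n = P₁V₁/(RT₁) = 327×9.29/(8.314×458) = 0.798 mol.
Adiabatic: TV^(γ−1) = const ⇒ T₂ = 458×(7.58)^0.200 = 687 K; PV^γ = const ⇒ P₂ = 3710 kPa.
ΔU = nCvΔT = 0.798×41.6×(687−458) = 7580 J.
Q = 0 for an adiabatic process, so W = −ΔU = -7580 J.

-7580 J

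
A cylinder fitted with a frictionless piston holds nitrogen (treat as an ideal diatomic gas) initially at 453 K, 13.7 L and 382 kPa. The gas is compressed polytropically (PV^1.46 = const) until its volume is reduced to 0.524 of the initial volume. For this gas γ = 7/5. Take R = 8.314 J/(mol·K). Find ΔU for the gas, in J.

n = P₁V₁/(RT₁) = 382×13.7/(8.314×453) = 1.39 mol.
Polytropic n=1.46: T₂ = T₁(V₁/V₂)^(n−1) = 453×(1.91)^0.46 = 610 K; P₂ = P₁(V₁/V₂)^n = 981 kPa.
For an ideal gas ΔU = nCvΔT with Cv = (5/2)R = 20.8 J/(mol·K).
ΔU = 1.39×20.8×(610−453) = 4530 J.

4530 J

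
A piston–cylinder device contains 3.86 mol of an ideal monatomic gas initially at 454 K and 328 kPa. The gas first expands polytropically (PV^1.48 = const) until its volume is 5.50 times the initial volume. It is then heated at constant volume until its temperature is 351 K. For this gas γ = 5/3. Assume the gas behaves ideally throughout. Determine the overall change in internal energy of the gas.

V₁ = nRT₁/P₁ = 3.86×8.314×454/328 = 44.4 L.
Step 1 — Polytropic n=1.48: T₂ = T₁(V₁/V₂)^(n−1) = 454×(0.182)^0.48 = 200 K; P₂ = P₁(V₁/V₂)^n = 26.3 kPa.
W = (P₁V₁−P₂V₂)/(n−1) = (328×44.4−26.3×244)/0.48 = 17000 J.
ΔU = nCvΔT = 3.86×12.5×(200−454) = -12200 J.
Q = ΔU + W = 4750 J.
State after step 1: P = 26.3 kPa, V = 244 L, T = 200 K.
Step 2 — Isochoric: V stays 244 L; P/T = const ⇒ T₂ = 351 K, P₂ = 46.1 kPa.
W = 0 (no volume change).
ΔU = nCvΔT = 3.86×12.5×(351−200) = 7250 J.
Q = ΔU = 7250 J.
Net over both steps: W = 17000 J, Q = 12000 J, ΔU = -4960 J.

-4960 J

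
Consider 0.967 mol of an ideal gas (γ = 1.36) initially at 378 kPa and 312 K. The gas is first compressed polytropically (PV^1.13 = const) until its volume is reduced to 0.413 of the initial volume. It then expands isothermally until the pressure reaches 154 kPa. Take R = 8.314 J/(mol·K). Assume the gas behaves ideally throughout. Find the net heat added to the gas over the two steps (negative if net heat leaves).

3840 J

V₁ = nRT₁/P₁ = 0.967×8.314×312/378 = 6.64 L.
Step 1 — Polytropic n=1.13: T₂ = T₁(V₁/V₂)^(n−1) = 312×(2.42)^0.13 = 350 K; P₂ = P₁(V₁/V₂)^n = 1030 kPa.
W = (P₁V₁−P₂V₂)/(n−1) = (378×6.64−1030×2.74)/0.13 = -2350 J.
ΔU = nCvΔT = 0.967×23.1×(350−312) = 849 J.
Q = ΔU + W = -1500 J.
State after step 1: P = 1030 kPa, V = 2.74 L, T = 350 K.
Step 2 — Isothermal: T stays 350 K; PV = const ⇒ V₂ = 18.3 L, P₂ = 154 kPa.
ΔU = 0 (ideal gas, T constant).
W = nRT ln(V₂/V₁) = 0.967×8.314×350×ln(6.67) = 5340 J.
Q = ΔU + W = 5340 J.
Net over both steps: W = 2990 J, Q = 3840 J, ΔU = 849 J.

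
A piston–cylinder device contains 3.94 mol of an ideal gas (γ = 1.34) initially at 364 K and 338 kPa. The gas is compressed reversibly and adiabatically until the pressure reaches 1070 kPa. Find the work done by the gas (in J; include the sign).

V₁ = nRT₁/P₁ = 3.94×8.314×364/338 = 35.3 L.
Adiabatic: T₂/T₁ = (P₂/P₁)^((γ−1)/γ) ⇒ T₂ = 364×(3.17)^0.254 = 488 K; V₂ = 14.9 L.
ΔU = nCvΔT = 3.94×24.5×(488−364) = 11900 J.
Q = 0 for an adiabatic process, so W = −ΔU = -11900 J.

-11900 J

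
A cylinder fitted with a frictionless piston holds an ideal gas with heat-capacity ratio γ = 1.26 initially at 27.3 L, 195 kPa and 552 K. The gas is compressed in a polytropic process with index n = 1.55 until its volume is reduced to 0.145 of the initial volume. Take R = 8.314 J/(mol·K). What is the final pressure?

Polytropic n=1.55: T₂ = T₁(V₁/V₂)^(n−1) = 552×(6.90)^0.55 = 1600 K; P₂ = P₁(V₁/V₂)^n = 3890 kPa.

3890 kPa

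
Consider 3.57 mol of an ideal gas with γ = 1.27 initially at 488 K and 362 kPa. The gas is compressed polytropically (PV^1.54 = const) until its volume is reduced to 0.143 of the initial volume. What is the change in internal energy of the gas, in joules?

V₁ = nRT₁/P₁ = 3.57×8.314×488/362 = 40.0 L.
Polytropic n=1.54: T₂ = T₁(V₁/V₂)^(n−1) = 488×(6.99)^0.54 = 1390 K; P₂ = P₁(V₁/V₂)^n = 7240 kPa.
For an ideal gas ΔU = nCvΔT with Cv = R/(γ−1) = 30.8 J/(mol·K).
ΔU = 3.57×30.8×(1390−488) = 99700 J.

99700 J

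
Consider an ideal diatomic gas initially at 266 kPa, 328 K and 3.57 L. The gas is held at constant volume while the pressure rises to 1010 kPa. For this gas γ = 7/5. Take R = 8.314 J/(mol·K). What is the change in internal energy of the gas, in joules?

n = P₁V₁/(RT₁) = 266×3.57/(8.314×328) = 0.348 mol.
Isochoric: V stays 3.57 L; P/T = const ⇒ T₂ = 1250 K, P₂ = 1010 kPa.
For an ideal gas ΔU = nCvΔT with Cv = (5/2)R = 20.8 J/(mol·K).
ΔU = 0.348×20.8×(1250−328) = 6640 J.

6640 J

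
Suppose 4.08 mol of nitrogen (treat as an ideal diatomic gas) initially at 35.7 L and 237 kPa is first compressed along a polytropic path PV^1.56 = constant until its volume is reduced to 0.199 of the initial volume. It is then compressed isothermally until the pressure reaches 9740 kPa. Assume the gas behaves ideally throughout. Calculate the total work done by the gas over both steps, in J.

-47200 J

T₁ = P₁V₁/(nR) = 237×35.7/(4.08×8.314) = 249 K.
Step 1 — Polytropic n=1.56: T₂ = T₁(V₁/V₂)^(n−1) = 249×(5.03)^0.56 = 616 K; P₂ = P₁(V₁/V₂)^n = 2940 kPa.
W = (P₁V₁−P₂V₂)/(n−1) = (237×35.7−2940×7.10)/0.56 = -22200 J.
ΔU = nCvΔT = 4.08×20.8×(616−249) = 31100 J.
Q = ΔU + W = 8880 J.
State after step 1: P = 2940 kPa, V = 7.10 L, T = 616 K.
Step 2 — Isothermal: T stays 616 K; PV = const ⇒ V₂ = 2.15 L, P₂ = 9740 kPa.
ΔU = 0 (ideal gas, T constant).
W = nRT ln(V₂/V₁) = 4.08×8.314×616×ln(0.302) = -25000 J.
Q = ΔU + W = -25000 J.
Net over both steps: W = -47200 J, Q = -16100 J, ΔU = 31100 J.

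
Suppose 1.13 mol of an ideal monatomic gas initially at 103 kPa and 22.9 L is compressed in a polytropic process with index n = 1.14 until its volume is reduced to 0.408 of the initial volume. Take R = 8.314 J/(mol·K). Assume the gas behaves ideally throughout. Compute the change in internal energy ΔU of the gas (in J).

T₁ = P₁V₁/(nR) = 103×22.9/(1.13×8.314) = 251 K.
Polytropic n=1.14: T₂ = T₁(V₁/V₂)^(n−1) = 251×(2.45)^0.14 = 285 K; P₂ = P₁(V₁/V₂)^n = 286 kPa.
For an ideal gas ΔU = nCvΔT with Cv = (3/2)R = 12.5 J/(mol·K).
ΔU = 1.13×12.5×(285−251) = 473 J.

473 J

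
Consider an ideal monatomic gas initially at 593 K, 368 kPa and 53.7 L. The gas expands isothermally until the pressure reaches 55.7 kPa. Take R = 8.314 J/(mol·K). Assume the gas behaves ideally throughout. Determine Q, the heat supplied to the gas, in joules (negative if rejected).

n = P₁V₁/(RT₁) = 368×53.7/(8.314×593) = 4.01 mol.
Isothermal: T stays 593 K; PV = const ⇒ V₂ = 355 L, P₂ = 55.7 kPa.
ΔU = 0 (ideal gas, T constant).
W = nRT ln(V₂/V₁) = 4.01×8.314×593×ln(6.61) = 37300 J.
Q = ΔU + W = 37300 J.

37300 J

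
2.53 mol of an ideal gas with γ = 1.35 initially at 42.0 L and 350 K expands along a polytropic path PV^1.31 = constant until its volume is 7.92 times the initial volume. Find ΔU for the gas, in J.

P₁ = nRT₁/V₁ = 2.53×8.314×350/42.0 = 175 kPa.
Polytropic n=1.31: T₂ = T₁(V₁/V₂)^(n−1) = 350×(0.126)^0.31 = 184 K; P₂ = P₁(V₁/V₂)^n = 11.7 kPa.
For an ideal gas ΔU = nCvΔT with Cv = R/(γ−1) = 23.8 J/(mol·K).
ΔU = 2.53×23.8×(184−350) = -9960 J.

-9960 J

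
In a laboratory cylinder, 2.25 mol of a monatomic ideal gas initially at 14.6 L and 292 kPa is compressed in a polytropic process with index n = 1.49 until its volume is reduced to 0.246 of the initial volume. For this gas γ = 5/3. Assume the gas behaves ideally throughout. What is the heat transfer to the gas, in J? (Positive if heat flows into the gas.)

-2280 J

T₁ = P₁V₁/(nR) = 292×14.6/(2.25×8.314) = 228 K.
Polytropic n=1.49: T₂ = T₁(V₁/V₂)^(n−1) = 228×(4.07)^0.49 = 453 K; P₂ = P₁(V₁/V₂)^n = 2360 kPa.
W = (P₁V₁−P₂V₂)/(n−1) = (292×14.6−2360×3.59)/0.49 = -8600 J.
ΔU = nCvΔT = 2.25×12.5×(453−228) = 6320 J.
Q = ΔU + W = -2280 J.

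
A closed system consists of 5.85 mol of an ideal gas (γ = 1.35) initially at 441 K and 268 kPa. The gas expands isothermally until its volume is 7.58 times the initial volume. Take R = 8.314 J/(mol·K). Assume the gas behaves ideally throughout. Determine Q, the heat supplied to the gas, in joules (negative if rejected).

43400 J

V₁ = nRT₁/P₁ = 5.85×8.314×441/268 = 80.0 L.
Isothermal: T stays 441 K; PV = const ⇒ V₂ = 607 L, P₂ = 35.4 kPa.
ΔU = 0 (ideal gas, T constant).
W = nRT ln(V₂/V₁) = 5.85×8.314×441×ln(7.58) = 43400 J.
Q = ΔU + W = 43400 J.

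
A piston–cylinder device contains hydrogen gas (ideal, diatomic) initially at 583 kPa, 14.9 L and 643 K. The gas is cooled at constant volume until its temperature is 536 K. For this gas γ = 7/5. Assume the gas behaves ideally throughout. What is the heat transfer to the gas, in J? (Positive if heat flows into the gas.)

n = P₁V₁/(RT₁) = 583×14.9/(8.314×643) = 1.62 mol.
Isochoric: V stays 14.9 L; P/T = const ⇒ T₂ = 536 K, P₂ = 486 kPa.
W = 0 (no volume change).
ΔU = nCvΔT = 1.62×20.8×(536−643) = -3610 J.
Q = ΔU = -3610 J.

-3610 J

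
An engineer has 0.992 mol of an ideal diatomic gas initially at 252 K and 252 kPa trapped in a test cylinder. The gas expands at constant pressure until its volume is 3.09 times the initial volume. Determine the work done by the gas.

4340 J

V₁ = nRT₁/P₁ = 0.992×8.314×252/252 = 8.25 L.
Isobaric: P stays 252 kPa; V/T = const ⇒ T₂ = 779 K, V₂ = 25.5 L.
W = PΔV = 252×(25.5−8.25) kPa·L = 4340 J.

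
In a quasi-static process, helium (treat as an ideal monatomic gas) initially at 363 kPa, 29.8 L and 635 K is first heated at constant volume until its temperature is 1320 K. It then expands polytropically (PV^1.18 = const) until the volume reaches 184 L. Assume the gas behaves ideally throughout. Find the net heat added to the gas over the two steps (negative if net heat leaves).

n = P₁V₁/(RT₁) = 363×29.8/(8.314×635) = 2.05 mol.
Step 1 — Isochoric: V stays 29.8 L; P/T = const ⇒ T₂ = 1320 K, P₂ = 755 kPa.
W = 0 (no volume change).
ΔU = nCvΔT = 2.05×12.5×(1320−635) = 17500 J.
Q = ΔU = 17500 J.
State after step 1: P = 755 kPa, V = 29.8 L, T = 1320 K.
Step 2 — Polytropic n=1.18: T₂ = T₁(V₁/V₂)^(n−1) = 1320×(0.162)^0.18 = 951 K; P₂ = P₁(V₁/V₂)^n = 88.1 kPa.
W = (P₁V₁−P₂V₂)/(n−1) = (755×29.8−88.1×184)/0.18 = 34900 J.
ΔU = nCvΔT = 2.05×12.5×(951−1320) = -9420 J.
Q = ΔU + W = 25500 J.
Net over both steps: W = 34900 J, Q = 43000 J, ΔU = 8080 J.

43000 J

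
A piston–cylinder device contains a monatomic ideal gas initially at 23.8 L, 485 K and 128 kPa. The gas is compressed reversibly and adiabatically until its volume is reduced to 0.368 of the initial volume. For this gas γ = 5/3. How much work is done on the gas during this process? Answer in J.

n = P₁V₁/(RT₁) = 128×23.8/(8.314×485) = 0.756 mol.
Adiabatic: TV^(γ−1) = const ⇒ T₂ = 485×(2.72)^0.667 = 944 K; PV^γ = const ⇒ P₂ = 677 kPa.
ΔU = nCvΔT = 0.756×12.5×(944−485) = 4330 J.
Q = 0 for an adiabatic process, so W = −ΔU = -4330 J.
Work done on the gas = −W_by = 4330 J.

4330 J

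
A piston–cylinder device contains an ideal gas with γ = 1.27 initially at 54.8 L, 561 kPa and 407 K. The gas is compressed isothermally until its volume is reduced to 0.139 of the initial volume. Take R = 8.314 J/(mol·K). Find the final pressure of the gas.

4040 kPa

Isothermal: T stays 407 K; PV = const ⇒ V₂ = 7.62 L, P₂ = 4040 kPa.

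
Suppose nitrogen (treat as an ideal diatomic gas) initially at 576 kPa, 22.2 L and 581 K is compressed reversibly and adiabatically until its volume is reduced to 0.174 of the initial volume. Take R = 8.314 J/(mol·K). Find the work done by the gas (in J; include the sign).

-32400 J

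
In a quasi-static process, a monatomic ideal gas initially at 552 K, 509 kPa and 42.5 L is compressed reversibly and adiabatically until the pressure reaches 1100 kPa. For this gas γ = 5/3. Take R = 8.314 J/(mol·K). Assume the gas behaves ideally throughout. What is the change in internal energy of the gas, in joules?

n = P₁V₁/(RT₁) = 509×42.5/(8.314×552) = 4.71 mol.
Adiabatic: T₂/T₁ = (P₂/P₁)^((γ−1)/γ) ⇒ T₂ = 552×(2.16)^0.400 = 751 K; V₂ = 26.8 L.
For an ideal gas ΔU = nCvΔT with Cv = (3/2)R = 12.5 J/(mol·K).
ΔU = 4.71×12.5×(751−552) = 11700 J.

11700 J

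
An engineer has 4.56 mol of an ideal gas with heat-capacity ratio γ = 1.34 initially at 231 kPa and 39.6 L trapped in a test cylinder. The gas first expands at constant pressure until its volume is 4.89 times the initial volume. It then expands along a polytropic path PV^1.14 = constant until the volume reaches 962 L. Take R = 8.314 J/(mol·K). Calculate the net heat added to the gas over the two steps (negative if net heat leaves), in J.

T₁ = P₁V₁/(nR) = 231×39.6/(4.56×8.314) = 241 K.
Step 1 — Isobaric: P stays 231 kPa; V/T = const ⇒ T₂ = 1180 K, V₂ = 194 L.
W = PΔV = 231×(194−39.6) kPa·L = 35600 J.
ΔU = nCvΔT = 4.56×24.5×(1180−241) = 105000 J.
Q = ΔU + W = nCpΔT = 140000 J.
State after step 1: P = 231 kPa, V = 194 L, T = 1180 K.
Step 2 — Polytropic n=1.14: T₂ = T₁(V₁/V₂)^(n−1) = 1180×(0.201)^0.14 = 943 K; P₂ = P₁(V₁/V₂)^n = 37.2 kPa.
W = (P₁V₁−P₂V₂)/(n−1) = (231×194−37.2×962)/0.14 = 64200 J.
ΔU = nCvΔT = 4.56×24.5×(943−1180) = -26400 J.
Q = ΔU + W = 37800 J.
Net over both steps: W = 99800 J, Q = 178000 J, ΔU = 78200 J.

178000 J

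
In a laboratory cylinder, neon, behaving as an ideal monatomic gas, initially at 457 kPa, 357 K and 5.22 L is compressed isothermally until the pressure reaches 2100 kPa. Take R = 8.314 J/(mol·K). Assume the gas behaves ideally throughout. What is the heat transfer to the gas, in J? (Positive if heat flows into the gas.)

n = P₁V₁/(RT₁) = 457×5.22/(8.314×357) = 0.804 mol.
Isothermal: T stays 357 K; PV = const ⇒ V₂ = 1.14 L, P₂ = 2100 kPa.
ΔU = 0 (ideal gas, T constant).
W = nRT ln(V₂/V₁) = 0.804×8.314×357×ln(0.218) = -3640 J.
Q = ΔU + W = -3640 J.

-3640 J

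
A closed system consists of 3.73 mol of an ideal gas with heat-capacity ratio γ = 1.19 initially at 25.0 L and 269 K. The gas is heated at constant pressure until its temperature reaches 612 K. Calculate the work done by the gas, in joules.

P₁ = nRT₁/V₁ = 3.73×8.314×269/25.0 = 334 kPa.
Isobaric: P stays 334 kPa; V/T = const ⇒ T₂ = 612 K, V₂ = 56.9 L.
W = PΔV = 334×(56.9−25.0) kPa·L = 10600 J.

10600 J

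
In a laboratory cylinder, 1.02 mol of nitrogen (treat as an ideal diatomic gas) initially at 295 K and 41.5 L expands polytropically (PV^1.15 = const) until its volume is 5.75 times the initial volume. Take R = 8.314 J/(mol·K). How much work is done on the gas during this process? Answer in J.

-3850 J

P₁ = nRT₁/V₁ = 1.02×8.314×295/41.5 = 60.3 kPa.
Polytropic n=1.15: T₂ = T₁(V₁/V₂)^(n−1) = 295×(0.174)^0.15 = 227 K; P₂ = P₁(V₁/V₂)^n = 8.06 kPa.
W = (P₁V₁−P₂V₂)/(n−1) = (60.3×41.5−8.06×239)/0.15 = 3850 J.
Work done on the gas = −W_by = -3850 J.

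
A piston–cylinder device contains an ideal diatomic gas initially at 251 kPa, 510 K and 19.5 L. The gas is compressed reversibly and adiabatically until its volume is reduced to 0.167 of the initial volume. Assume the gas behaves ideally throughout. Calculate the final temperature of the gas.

1040 K

Adiabatic: TV^(γ−1) = const ⇒ T₂ = 510×(5.99)^0.400 = 1040 K; PV^γ = const ⇒ P₂ = 3080 kPa.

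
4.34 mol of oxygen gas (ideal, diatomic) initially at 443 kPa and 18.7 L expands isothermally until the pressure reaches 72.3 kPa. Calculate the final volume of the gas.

115 L

T₁ = P₁V₁/(nR) = 443×18.7/(4.34×8.314) = 230 K.
Isothermal: T stays 230 K; PV = const ⇒ V₂ = 115 L, P₂ = 72.3 kPa.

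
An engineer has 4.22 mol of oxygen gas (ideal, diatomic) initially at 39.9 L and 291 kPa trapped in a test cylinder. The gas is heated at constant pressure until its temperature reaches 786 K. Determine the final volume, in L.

94.8 L

T₁ = P₁V₁/(nR) = 291×39.9/(4.22×8.314) = 331 K.
Isobaric: P stays 291 kPa; V/T = const ⇒ T₂ = 786 K, V₂ = 94.8 L.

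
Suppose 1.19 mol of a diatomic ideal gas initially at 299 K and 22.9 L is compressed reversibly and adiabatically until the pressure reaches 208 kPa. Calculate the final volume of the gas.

16.3 L

P₁ = nRT₁/V₁ = 1.19×8.314×299/22.9 = 129 kPa.
Adiabatic: T₂/T₁ = (P₂/P₁)^((γ−1)/γ) ⇒ T₂ = 299×(1.61)^0.286 = 343 K; V₂ = 16.3 L.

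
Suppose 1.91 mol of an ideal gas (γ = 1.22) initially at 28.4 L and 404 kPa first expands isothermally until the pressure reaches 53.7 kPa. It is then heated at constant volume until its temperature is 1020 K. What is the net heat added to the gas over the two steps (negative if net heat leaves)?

T₁ = P₁V₁/(nR) = 404×28.4/(1.91×8.314) = 723 K.
Step 1 — Isothermal: T stays 723 K; PV = const ⇒ V₂ = 214 L, P₂ = 53.7 kPa.
ΔU = 0 (ideal gas, T constant).
W = nRT ln(V₂/V₁) = 1.91×8.314×723×ln(7.52) = 23200 J.
Q = ΔU + W = 23200 J.
State after step 1: P = 53.7 kPa, V = 214 L, T = 723 K.
Step 2 — Isochoric: V stays 214 L; P/T = const ⇒ T₂ = 1020 K, P₂ = 75.8 kPa.
W = 0 (no volume change).
ΔU = nCvΔT = 1.91×37.8×(1020−723) = 21500 J.
Q = ΔU = 21500 J.
Net over both steps: W = 23200 J, Q = 44600 J, ΔU = 21500 J.

44600 J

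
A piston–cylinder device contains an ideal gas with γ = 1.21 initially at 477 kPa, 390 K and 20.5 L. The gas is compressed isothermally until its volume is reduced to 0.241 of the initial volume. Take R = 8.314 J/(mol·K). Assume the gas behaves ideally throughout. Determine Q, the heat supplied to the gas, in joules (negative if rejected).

-13900 J

n = P₁V₁/(RT₁) = 477×20.5/(8.314×390) = 3.02 mol.
Isothermal: T stays 390 K; PV = const ⇒ V₂ = 4.94 L, P₂ = 1980 kPa.
ΔU = 0 (ideal gas, T constant).
W = nRT ln(V₂/V₁) = 3.02×8.314×390×ln(0.241) = -13900 J.
Q = ΔU + W = -13900 J.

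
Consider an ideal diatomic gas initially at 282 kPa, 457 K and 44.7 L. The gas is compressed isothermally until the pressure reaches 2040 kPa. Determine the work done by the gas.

-24900 J

n = P₁V₁/(RT₁) = 282×44.7/(8.314×457) = 3.32 mol.
Isothermal: T stays 457 K; PV = const ⇒ V₂ = 6.18 L, P₂ = 2040 kPa.
W = nRT ln(V₂/V₁) = 3.32×8.314×457×ln(0.138) = -24900 J.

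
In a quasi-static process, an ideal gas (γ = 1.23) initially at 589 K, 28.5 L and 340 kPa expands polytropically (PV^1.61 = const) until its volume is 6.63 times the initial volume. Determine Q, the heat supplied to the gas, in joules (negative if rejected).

-18000 J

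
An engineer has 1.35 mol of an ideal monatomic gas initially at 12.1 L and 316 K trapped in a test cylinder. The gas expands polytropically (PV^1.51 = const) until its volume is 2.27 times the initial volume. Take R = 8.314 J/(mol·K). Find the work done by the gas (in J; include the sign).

2380 J

P₁ = nRT₁/V₁ = 1.35×8.314×316/12.1 = 293 kPa.
Polytropic n=1.51: T₂ = T₁(V₁/V₂)^(n−1) = 316×(0.441)^0.51 = 208 K; P₂ = P₁(V₁/V₂)^n = 85.0 kPa.
W = (P₁V₁−P₂V₂)/(n−1) = (293×12.1−85.0×27.5)/0.51 = 2380 J.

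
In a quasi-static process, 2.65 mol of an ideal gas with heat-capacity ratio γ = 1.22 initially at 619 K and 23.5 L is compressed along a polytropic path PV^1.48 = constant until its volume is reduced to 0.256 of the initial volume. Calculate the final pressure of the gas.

4360 kPa

P₁ = nRT₁/V₁ = 2.65×8.314×619/23.5 = 580 kPa.
Polytropic n=1.48: T₂ = T₁(V₁/V₂)^(n−1) = 619×(3.91)^0.48 = 1190 K; P₂ = P₁(V₁/V₂)^n = 4360 kPa.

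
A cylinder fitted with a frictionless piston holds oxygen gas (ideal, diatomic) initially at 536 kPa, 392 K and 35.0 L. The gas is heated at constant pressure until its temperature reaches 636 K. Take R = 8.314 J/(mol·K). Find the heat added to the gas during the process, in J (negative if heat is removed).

n = P₁V₁/(RT₁) = 536×35.0/(8.314×392) = 5.76 mol.
Isobaric: P stays 536 kPa; V/T = const ⇒ T₂ = 636 K, V₂ = 56.8 L.
W = PΔV = 536×(56.8−35.0) kPa·L = 11700 J.
ΔU = nCvΔT = 5.76×20.8×(636−392) = 29200 J.
Q = ΔU + W = nCpΔT = 40900 J.

40900 J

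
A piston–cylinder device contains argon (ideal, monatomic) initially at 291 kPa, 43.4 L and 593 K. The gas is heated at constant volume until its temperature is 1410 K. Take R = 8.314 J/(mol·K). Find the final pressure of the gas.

692 kPa

Isochoric: V stays 43.4 L; P/T = const ⇒ T₂ = 1410 K, P₂ = 692 kPa.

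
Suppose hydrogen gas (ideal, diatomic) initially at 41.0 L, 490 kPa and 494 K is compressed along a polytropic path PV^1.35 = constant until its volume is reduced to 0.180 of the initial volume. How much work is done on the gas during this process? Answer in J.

n = P₁V₁/(RT₁) = 490×41.0/(8.314×494) = 4.89 mol.
Polytropic n=1.35: T₂ = T₁(V₁/V₂)^(n−1) = 494×(5.56)^0.35 = 900 K; P₂ = P₁(V₁/V₂)^n = 4960 kPa.
W = (P₁V₁−P₂V₂)/(n−1) = (490×41.0−4960×7.38)/0.35 = -47200 J.
Work done on the gas = −W_by = 47200 J.

47200 J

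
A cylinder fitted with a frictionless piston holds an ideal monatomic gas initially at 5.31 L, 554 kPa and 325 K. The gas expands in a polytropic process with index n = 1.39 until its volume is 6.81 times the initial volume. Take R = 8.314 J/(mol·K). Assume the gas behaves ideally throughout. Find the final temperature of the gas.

Polytropic n=1.39: T₂ = T₁(V₁/V₂)^(n−1) = 325×(0.147)^0.39 = 154 K; P₂ = P₁(V₁/V₂)^n = 38.5 kPa.

154 K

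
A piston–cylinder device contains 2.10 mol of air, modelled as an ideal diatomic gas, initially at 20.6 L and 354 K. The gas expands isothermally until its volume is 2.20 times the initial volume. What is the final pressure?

P₁ = nRT₁/V₁ = 2.10×8.314×354/20.6 = 300 kPa.
Isothermal: T stays 354 K; PV = const ⇒ V₂ = 45.3 L, P₂ = 136 kPa.

136 kPa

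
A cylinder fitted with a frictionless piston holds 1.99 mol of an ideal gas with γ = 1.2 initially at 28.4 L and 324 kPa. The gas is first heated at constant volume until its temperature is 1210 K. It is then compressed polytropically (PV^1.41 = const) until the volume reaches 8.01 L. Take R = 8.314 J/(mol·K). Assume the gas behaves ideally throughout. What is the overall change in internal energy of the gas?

T₁ = P₁V₁/(nR) = 324×28.4/(1.99×8.314) = 556 K.
Step 1 — Isochoric: V stays 28.4 L; P/T = const ⇒ T₂ = 1210 K, P₂ = 705 kPa.
W = 0 (no volume change).
ΔU = nCvΔT = 1.99×41.6×(1210−556) = 54100 J.
Q = ΔU = 54100 J.
State after step 1: P = 705 kPa, V = 28.4 L, T = 1210 K.
Step 2 — Polytropic n=1.41: T₂ = T₁(V₁/V₂)^(n−1) = 1210×(3.55)^0.41 = 2030 K; P₂ = P₁(V₁/V₂)^n = 4200 kPa.
W = (P₁V₁−P₂V₂)/(n−1) = (705×28.4−4200×8.01)/0.41 = -33200 J.
ΔU = nCvΔT = 1.99×41.6×(2030−1210) = 68100 J.
Q = ΔU + W = 34900 J.
Net over both steps: W = -33200 J, Q = 89000 J, ΔU = 122000 J.

122000 J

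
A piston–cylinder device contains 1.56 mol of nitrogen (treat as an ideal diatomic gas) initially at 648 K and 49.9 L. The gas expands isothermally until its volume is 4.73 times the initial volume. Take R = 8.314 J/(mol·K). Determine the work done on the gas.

-13100 J

P₁ = nRT₁/V₁ = 1.56×8.314×648/49.9 = 168 kPa.
Isothermal: T stays 648 K; PV = const ⇒ V₂ = 236 L, P₂ = 35.6 kPa.
W = nRT ln(V₂/V₁) = 1.56×8.314×648×ln(4.73) = 13100 J.
Work done on the gas = −W_by = -13100 J.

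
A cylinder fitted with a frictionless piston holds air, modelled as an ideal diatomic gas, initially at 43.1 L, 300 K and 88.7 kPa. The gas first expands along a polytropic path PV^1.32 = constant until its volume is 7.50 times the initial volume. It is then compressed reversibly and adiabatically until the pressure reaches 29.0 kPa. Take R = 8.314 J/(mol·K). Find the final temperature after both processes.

n = P₁V₁/(RT₁) = 88.7×43.1/(8.314×300) = 1.53 mol.
Step 1 — Polytropic n=1.32: T₂ = T₁(V₁/V₂)^(n−1) = 300×(0.133)^0.32 = 157 K; P₂ = P₁(V₁/V₂)^n = 6.21 kPa.
W = (P₁V₁−P₂V₂)/(n−1) = (88.7×43.1−6.21×323)/0.32 = 5680 J.
ΔU = nCvΔT = 1.53×20.8×(157−300) = -4540 J.
Q = ΔU + W = 1140 J.
State after step 1: P = 6.21 kPa, V = 323 L, T = 157 K.
Step 2 — Adiabatic: T₂/T₁ = (P₂/P₁)^((γ−1)/γ) ⇒ T₂ = 157×(4.67)^0.286 = 245 K; V₂ = 107 L.
ΔU = nCvΔT = 1.53×20.8×(245−157) = 2780 J.
Q = 0 for an adiabatic process, so W = −ΔU = -2780 J.
Net over both steps: W = 2900 J, Q = 1140 J, ΔU = -1770 J.

245 K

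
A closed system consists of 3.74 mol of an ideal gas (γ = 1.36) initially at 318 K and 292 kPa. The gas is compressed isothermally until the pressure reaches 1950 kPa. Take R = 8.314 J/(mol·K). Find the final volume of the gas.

5.07 L

V₁ = nRT₁/P₁ = 3.74×8.314×318/292 = 33.9 L.
Isothermal: T stays 318 K; PV = const ⇒ V₂ = 5.07 L, P₂ = 1950 kPa.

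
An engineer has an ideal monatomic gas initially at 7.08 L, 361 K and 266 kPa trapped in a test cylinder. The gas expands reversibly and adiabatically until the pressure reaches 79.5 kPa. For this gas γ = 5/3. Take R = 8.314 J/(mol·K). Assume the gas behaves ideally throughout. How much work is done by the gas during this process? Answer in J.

1080 J

n = P₁V₁/(RT₁) = 266×7.08/(8.314×361) = 0.627 mol.
Adiabatic: T₂/T₁ = (P₂/P₁)^((γ−1)/γ) ⇒ T₂ = 361×(0.299)^0.400 = 223 K; V₂ = 14.6 L.
ΔU = nCvΔT = 0.627×12.5×(223−361) = -1080 J.
Q = 0 for an adiabatic process, so W = −ΔU = 1080 J.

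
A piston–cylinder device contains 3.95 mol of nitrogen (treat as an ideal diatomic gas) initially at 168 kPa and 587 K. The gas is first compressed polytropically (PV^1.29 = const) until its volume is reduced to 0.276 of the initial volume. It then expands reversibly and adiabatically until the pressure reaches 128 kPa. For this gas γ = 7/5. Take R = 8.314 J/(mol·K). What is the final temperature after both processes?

V₁ = nRT₁/P₁ = 3.95×8.314×587/168 = 115 L.
Step 1 — Polytropic n=1.29: T₂ = T₁(V₁/V₂)^(n−1) = 587×(3.62)^0.29 = 853 K; P₂ = P₁(V₁/V₂)^n = 884 kPa.
W = (P₁V₁−P₂V₂)/(n−1) = (168×115−884×31.7)/0.29 = -30100 J.
ΔU = nCvΔT = 3.95×20.8×(853−587) = 21800 J.
Q = ΔU + W = -8270 J.
State after step 1: P = 884 kPa, V = 31.7 L, T = 853 K.
Step 2 — Adiabatic: T₂/T₁ = (P₂/P₁)^((γ−1)/γ) ⇒ T₂ = 853×(0.145)^0.286 = 491 K; V₂ = 126 L.
ΔU = nCvΔT = 3.95×20.8×(491−853) = -29700 J.
Q = 0 for an adiabatic process, so W = −ΔU = 29700 J.
Net over both steps: W = -381 J, Q = -8270 J, ΔU = -7890 J.

491 K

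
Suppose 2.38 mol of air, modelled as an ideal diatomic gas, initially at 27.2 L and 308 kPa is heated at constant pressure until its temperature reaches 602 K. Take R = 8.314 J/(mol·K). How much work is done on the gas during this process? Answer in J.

T₁ = P₁V₁/(nR) = 308×27.2/(2.38×8.314) = 423 K.
Isobaric: P stays 308 kPa; V/T = const ⇒ T₂ = 602 K, V₂ = 38.7 L.
W = PΔV = 308×(38.7−27.2) kPa·L = 3530 J.
Work done on the gas = −W_by = -3530 J.

-3530 J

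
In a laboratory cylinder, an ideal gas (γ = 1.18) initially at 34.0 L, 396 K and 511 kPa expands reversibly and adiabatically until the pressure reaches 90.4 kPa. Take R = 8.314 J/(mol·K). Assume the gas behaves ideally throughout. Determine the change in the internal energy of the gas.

-22400 J

n = P₁V₁/(RT₁) = 511×34.0/(8.314×396) = 5.28 mol.
Adiabatic: T₂/T₁ = (P₂/P₁)^((γ−1)/γ) ⇒ T₂ = 396×(0.177)^0.153 = 304 K; V₂ = 148 L.
For an ideal gas ΔU = nCvΔT with Cv = R/(γ−1) = 46.2 J/(mol·K).
ΔU = 5.28×46.2×(304−396) = -22400 J.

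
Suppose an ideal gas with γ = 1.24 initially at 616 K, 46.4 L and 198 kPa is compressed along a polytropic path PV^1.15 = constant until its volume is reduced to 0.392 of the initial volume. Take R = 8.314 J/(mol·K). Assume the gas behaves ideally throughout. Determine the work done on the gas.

n = P₁V₁/(RT₁) = 198×46.4/(8.314×616) = 1.79 mol.
Polytropic n=1.15: T₂ = T₁(V₁/V₂)^(n−1) = 616×(2.55)^0.15 = 709 K; P₂ = P₁(V₁/V₂)^n = 581 kPa.
W = (P₁V₁−P₂V₂)/(n−1) = (198×46.4−581×18.2)/0.15 = -9240 J.
Work done on the gas = −W_by = 9240 J.

9240 J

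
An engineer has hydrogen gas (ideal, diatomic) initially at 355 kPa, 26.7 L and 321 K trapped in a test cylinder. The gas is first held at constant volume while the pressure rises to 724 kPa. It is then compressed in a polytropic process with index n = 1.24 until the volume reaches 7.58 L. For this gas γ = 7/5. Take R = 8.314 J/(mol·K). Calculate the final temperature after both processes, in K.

886 K

n = P₁V₁/(RT₁) = 355×26.7/(8.314×321) = 3.55 mol.
Step 1 — Isochoric: V stays 26.7 L; P/T = const ⇒ T₂ = 655 K, P₂ = 724 kPa.
W = 0 (no volume change).
ΔU = nCvΔT = 3.55×20.8×(655−321) = 24600 J.
Q = ΔU = 24600 J.
State after step 1: P = 724 kPa, V = 26.7 L, T = 655 K.
Step 2 — Polytropic n=1.24: T₂ = T₁(V₁/V₂)^(n−1) = 655×(3.52)^0.24 = 886 K; P₂ = P₁(V₁/V₂)^n = 3450 kPa.
W = (P₁V₁−P₂V₂)/(n−1) = (724×26.7−3450×7.58)/0.24 = -28400 J.
ΔU = nCvΔT = 3.55×20.8×(886−655) = 17100 J.
Q = ΔU + W = -11400 J.
Net over both steps: W = -28400 J, Q = 13300 J, ΔU = 41700 J.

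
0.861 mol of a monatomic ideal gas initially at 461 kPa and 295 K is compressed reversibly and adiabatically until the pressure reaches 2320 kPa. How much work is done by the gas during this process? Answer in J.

V₁ = nRT₁/P₁ = 0.861×8.314×295/461 = 4.58 L.
Adiabatic: T₂/T₁ = (P₂/P₁)^((γ−1)/γ) ⇒ T₂ = 295×(5.03)^0.400 = 563 K; V₂ = 1.74 L.
ΔU = nCvΔT = 0.861×12.5×(563−295) = 2880 J.
Q = 0 for an adiabatic process, so W = −ΔU = -2880 J.

-2880 J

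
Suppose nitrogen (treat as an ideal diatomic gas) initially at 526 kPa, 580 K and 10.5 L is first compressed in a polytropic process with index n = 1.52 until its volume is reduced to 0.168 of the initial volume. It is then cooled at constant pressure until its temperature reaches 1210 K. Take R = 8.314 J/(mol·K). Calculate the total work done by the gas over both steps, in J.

n = P₁V₁/(RT₁) = 526×10.5/(8.314×580) = 1.15 mol.
Step 1 — Polytropic n=1.52: T₂ = T₁(V₁/V₂)^(n−1) = 580×(5.95)^0.52 = 1470 K; P₂ = P₁(V₁/V₂)^n = 7920 kPa.
W = (P₁V₁−P₂V₂)/(n−1) = (526×10.5−7920×1.76)/0.52 = -16200 J.
ΔU = nCvΔT = 1.15×20.8×(1470−580) = 21100 J.
Q = ΔU + W = 4870 J.
State after step 1: P = 7920 kPa, V = 1.76 L, T = 1470 K.
Step 2 — Isobaric: P stays 7920 kPa; V/T = const ⇒ T₂ = 1210 K, V₂ = 1.46 L.
W = PΔV = 7920×(1.46−1.76) kPa·L = -2440 J.
ΔU = nCvΔT = 1.15×20.8×(1210−1470) = -6110 J.
Q = ΔU + W = nCpΔT = -8550 J.
Net over both steps: W = -18700 J, Q = -3680 J, ΔU = 15000 J.

-18700 J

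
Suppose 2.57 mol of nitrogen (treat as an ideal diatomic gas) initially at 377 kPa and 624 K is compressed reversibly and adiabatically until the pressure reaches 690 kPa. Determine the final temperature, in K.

742 K

V₁ = nRT₁/P₁ = 2.57×8.314×624/377 = 35.4 L.
Adiabatic: T₂/T₁ = (P₂/P₁)^((γ−1)/γ) ⇒ T₂ = 624×(1.83)^0.286 = 742 K; V₂ = 23.0 L.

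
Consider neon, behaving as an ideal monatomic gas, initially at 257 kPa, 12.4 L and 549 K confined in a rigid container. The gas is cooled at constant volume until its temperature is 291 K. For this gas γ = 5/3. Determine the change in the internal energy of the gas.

n = P₁V₁/(RT₁) = 257×12.4/(8.314×549) = 0.698 mol.
Isochoric: V stays 12.4 L; P/T = const ⇒ T₂ = 291 K, P₂ = 136 kPa.
For an ideal gas ΔU = nCvΔT with Cv = (3/2)R = 12.5 J/(mol·K).
ΔU = 0.698×12.5×(291−549) = -2250 J.

-2250 J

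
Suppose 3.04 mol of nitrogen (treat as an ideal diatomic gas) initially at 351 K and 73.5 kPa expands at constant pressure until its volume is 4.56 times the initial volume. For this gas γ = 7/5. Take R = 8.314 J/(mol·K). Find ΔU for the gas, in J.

79000 J

V₁ = nRT₁/P₁ = 3.04×8.314×351/73.5 = 121 L.
Isobaric: P stays 73.5 kPa; V/T = const ⇒ T₂ = 1600 K, V₂ = 550 L.
For an ideal gas ΔU = nCvΔT with Cv = (5/2)R = 20.8 J/(mol·K).
ΔU = 3.04×20.8×(1600−351) = 79000 J.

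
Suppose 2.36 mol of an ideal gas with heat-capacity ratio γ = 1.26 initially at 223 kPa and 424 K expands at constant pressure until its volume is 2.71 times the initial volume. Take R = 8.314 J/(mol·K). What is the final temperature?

1150 K

V₁ = nRT₁/P₁ = 2.36×8.314×424/223 = 37.3 L.
Isobaric: P stays 223 kPa; V/T = const ⇒ T₂ = 1150 K, V₂ = 101 L.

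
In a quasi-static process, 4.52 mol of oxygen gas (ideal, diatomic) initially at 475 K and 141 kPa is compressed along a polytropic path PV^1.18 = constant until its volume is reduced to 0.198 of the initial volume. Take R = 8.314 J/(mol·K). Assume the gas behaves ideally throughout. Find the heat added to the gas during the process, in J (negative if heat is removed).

V₁ = nRT₁/P₁ = 4.52×8.314×475/141 = 127 L.
Polytropic n=1.18: T₂ = T₁(V₁/V₂)^(n−1) = 475×(5.05)^0.18 = 636 K; P₂ = P₁(V₁/V₂)^n = 953 kPa.
W = (P₁V₁−P₂V₂)/(n−1) = (141×127−953×25.1)/0.18 = -33600 J.
ΔU = nCvΔT = 4.52×20.8×(636−475) = 15100 J.
Q = ΔU + W = -18500 J.

-18500 J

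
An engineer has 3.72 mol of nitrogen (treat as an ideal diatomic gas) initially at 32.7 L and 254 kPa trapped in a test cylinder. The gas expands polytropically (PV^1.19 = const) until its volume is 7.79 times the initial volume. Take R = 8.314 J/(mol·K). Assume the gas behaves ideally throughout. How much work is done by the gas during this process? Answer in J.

T₁ = P₁V₁/(nR) = 254×32.7/(3.72×8.314) = 269 K.
Polytropic n=1.19: T₂ = T₁(V₁/V₂)^(n−1) = 269×(0.128)^0.19 = 182 K; P₂ = P₁(V₁/V₂)^n = 22.1 kPa.
W = (P₁V₁−P₂V₂)/(n−1) = (254×32.7−22.1×255)/0.19 = 14100 J.

14100 J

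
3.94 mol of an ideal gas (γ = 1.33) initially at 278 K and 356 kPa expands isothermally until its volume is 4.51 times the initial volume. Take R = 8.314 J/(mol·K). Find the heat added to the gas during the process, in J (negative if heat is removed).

V₁ = nRT₁/P₁ = 3.94×8.314×278/356 = 25.6 L.
Isothermal: T stays 278 K; PV = const ⇒ V₂ = 115 L, P₂ = 78.9 kPa.
ΔU = 0 (ideal gas, T constant).
W = nRT ln(V₂/V₁) = 3.94×8.314×278×ln(4.51) = 13700 J.
Q = ΔU + W = 13700 J.

13700 J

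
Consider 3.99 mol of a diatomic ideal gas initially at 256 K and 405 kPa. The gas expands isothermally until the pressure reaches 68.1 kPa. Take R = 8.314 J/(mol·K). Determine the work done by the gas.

V₁ = nRT₁/P₁ = 3.99×8.314×256/405 = 21.0 L.
Isothermal: T stays 256 K; PV = const ⇒ V₂ = 125 L, P₂ = 68.1 kPa.
W = nRT ln(V₂/V₁) = 3.99×8.314×256×ln(5.95) = 15100 J.

15100 J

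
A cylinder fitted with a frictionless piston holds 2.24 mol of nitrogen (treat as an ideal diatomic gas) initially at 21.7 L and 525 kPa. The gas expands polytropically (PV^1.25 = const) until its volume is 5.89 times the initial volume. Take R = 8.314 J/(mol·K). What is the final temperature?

T₁ = P₁V₁/(nR) = 525×21.7/(2.24×8.314) = 612 K.
Polytropic n=1.25: T₂ = T₁(V₁/V₂)^(n−1) = 612×(0.170)^0.25 = 393 K; P₂ = P₁(V₁/V₂)^n = 57.2 kPa.

393 K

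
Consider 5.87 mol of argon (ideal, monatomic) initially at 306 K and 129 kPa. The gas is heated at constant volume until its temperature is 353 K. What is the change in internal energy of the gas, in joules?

V₁ = nRT₁/P₁ = 5.87×8.314×306/129 = 116 L.
Isochoric: V stays 116 L; P/T = const ⇒ T₂ = 353 K, P₂ = 149 kPa.
For an ideal gas ΔU = nCvΔT with Cv = (3/2)R = 12.5 J/(mol·K).
ΔU = 5.87×12.5×(353−306) = 3440 J.

3440 J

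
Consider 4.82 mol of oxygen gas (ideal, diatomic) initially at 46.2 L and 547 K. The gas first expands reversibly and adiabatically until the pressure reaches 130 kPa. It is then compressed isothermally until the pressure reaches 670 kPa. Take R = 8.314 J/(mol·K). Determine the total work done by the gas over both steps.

-7890 J

P₁ = nRT₁/V₁ = 4.82×8.314×547/46.2 = 474 kPa.
Step 1 — Adiabatic: T₂/T₁ = (P₂/P₁)^((γ−1)/γ) ⇒ T₂ = 547×(0.274)^0.286 = 378 K; V₂ = 116 L.
ΔU = nCvΔT = 4.82×20.8×(378−547) = -16900 J.
Q = 0 for an adiabatic process, so W = −ΔU = 16900 J.
State after step 1: P = 130 kPa, V = 116 L, T = 378 K.
Step 2 — Isothermal: T stays 378 K; PV = const ⇒ V₂ = 22.6 L, P₂ = 670 kPa.
ΔU = 0 (ideal gas, T constant).
W = nRT ln(V₂/V₁) = 4.82×8.314×378×ln(0.194) = -24800 J.
Q = ΔU + W = -24800 J.
Net over both steps: W = -7890 J, Q = -24800 J, ΔU = -16900 J.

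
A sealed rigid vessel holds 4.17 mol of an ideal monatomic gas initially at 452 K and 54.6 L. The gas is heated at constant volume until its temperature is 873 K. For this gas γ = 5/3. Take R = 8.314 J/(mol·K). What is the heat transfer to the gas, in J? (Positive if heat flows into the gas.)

P₁ = nRT₁/V₁ = 4.17×8.314×452/54.6 = 287 kPa.
Isochoric: V stays 54.6 L; P/T = const ⇒ T₂ = 873 K, P₂ = 554 kPa.
W = 0 (no volume change).
ΔU = nCvΔT = 4.17×12.5×(873−452) = 21900 J.
Q = ΔU = 21900 J.

21900 J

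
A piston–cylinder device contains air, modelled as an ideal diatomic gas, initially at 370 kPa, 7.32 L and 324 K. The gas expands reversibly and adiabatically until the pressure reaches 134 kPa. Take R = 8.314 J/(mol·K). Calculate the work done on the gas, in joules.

n = P₁V₁/(RT₁) = 370×7.32/(8.314×324) = 1.01 mol.
Adiabatic: T₂/T₁ = (P₂/P₁)^((γ−1)/γ) ⇒ T₂ = 324×(0.362)^0.286 = 242 K; V₂ = 15.1 L.
ΔU = nCvΔT = 1.01×20.8×(242−324) = -1710 J.
Q = 0 for an adiabatic process, so W = −ΔU = 1710 J.
Work done on the gas = −W_by = -1710 J.

-1710 J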